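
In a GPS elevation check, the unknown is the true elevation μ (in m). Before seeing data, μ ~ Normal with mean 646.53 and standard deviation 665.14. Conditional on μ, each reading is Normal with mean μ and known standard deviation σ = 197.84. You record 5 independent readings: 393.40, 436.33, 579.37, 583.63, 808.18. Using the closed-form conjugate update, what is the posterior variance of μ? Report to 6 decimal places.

For Normal data with known variance σ², a Normal(μ₀, σ₀²) prior on μ is conjugate. Posterior precision = 1/σ₀² + n/σ²; posterior mean is the precision-weighted average of μ₀ and x̄.
σ₀² = 665.14² = 442411.2196, σ² = 197.84² = 39140.6656; σ² + n·σ₀² = 39140.6656 + 5·442411.2196 = 2251196.7636.
Posterior precision = 1/σ₀² + n/σ² = 1/442411.2196 + 5/39140.6656 = (σ² + n·σ₀²)/(σ₀²σ²) = 2251196.7636/(442411.2196·39140.6656); posterior variance σₙ² = σ₀²σ²/(σ² + n·σ₀²) = 442411.2196·39140.6656/2251196.7636 = 7692.028473.

7692.028473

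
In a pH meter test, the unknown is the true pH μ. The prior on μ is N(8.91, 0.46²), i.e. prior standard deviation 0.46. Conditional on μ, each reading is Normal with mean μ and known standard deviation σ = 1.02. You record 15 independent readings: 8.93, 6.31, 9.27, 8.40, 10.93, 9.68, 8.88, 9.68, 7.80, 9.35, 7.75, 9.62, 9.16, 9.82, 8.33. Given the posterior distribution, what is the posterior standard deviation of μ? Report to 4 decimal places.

For Normal data with known variance σ², a Normal(μ₀, σ₀²) prior on μ is conjugate. Posterior precision = 1/σ₀² + n/σ²; posterior mean is the precision-weighted average of μ₀ and x̄.
σ₀² = 0.46² = 0.2116, σ² = 1.02² = 1.0404; σ² + n·σ₀² = 1.0404 + 15·0.2116 = 4.2144.
Posterior precision = 1/σ₀² + n/σ² = 1/0.2116 + 15/1.0404 = (σ² + n·σ₀²)/(σ₀²σ²) = 4.2144/(0.2116·1.0404); posterior variance σₙ² = σ₀²σ²/(σ² + n·σ₀²) = 0.2116·1.0404/4.2144 = 0.052237.
Posterior SD = √σₙ² = √(0.2116·1.0404/4.2144) = 0.2286.

0.2286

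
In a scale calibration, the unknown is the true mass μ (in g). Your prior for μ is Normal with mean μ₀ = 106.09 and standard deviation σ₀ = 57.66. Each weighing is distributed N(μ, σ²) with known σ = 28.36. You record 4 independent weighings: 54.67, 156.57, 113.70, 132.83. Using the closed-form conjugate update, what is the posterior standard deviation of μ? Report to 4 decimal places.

13.7697

For Normal data with known variance σ², a Normal(μ₀, σ₀²) prior on μ is conjugate. Posterior precision = 1/σ₀² + n/σ²; posterior mean is the precision-weighted average of μ₀ and x̄.
σ₀² = 57.66² = 3324.6756, σ² = 28.36² = 804.2896; σ² + n·σ₀² = 804.2896 + 4·3324.6756 = 14102.992.
Posterior precision = 1/σ₀² + n/σ² = 1/3324.6756 + 4/804.2896 = (σ² + n·σ₀²)/(σ₀²σ²) = 14102.992/(3324.6756·804.2896); posterior variance σₙ² = σ₀²σ²/(σ² + n·σ₀²) = 3324.6756·804.2896/14102.992 = 189.605299.
Posterior SD = √σₙ² = √(3324.6756·804.2896/14102.992) = 13.7697.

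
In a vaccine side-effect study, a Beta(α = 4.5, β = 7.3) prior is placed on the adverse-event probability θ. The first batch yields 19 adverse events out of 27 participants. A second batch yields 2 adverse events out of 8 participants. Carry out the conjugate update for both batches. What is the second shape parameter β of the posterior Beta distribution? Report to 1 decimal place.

The Beta prior is conjugate to a Binomial/Bernoulli likelihood; the update adds successes to α and failures to β.
After batch 1: Beta(4.5+19, 7.3+8) = Beta(23.5, 15.3).
After batch 2: Beta(23.5+2, 15.3+6) = Beta(25.5, 21.3).
Posterior β = 21.3.

21.3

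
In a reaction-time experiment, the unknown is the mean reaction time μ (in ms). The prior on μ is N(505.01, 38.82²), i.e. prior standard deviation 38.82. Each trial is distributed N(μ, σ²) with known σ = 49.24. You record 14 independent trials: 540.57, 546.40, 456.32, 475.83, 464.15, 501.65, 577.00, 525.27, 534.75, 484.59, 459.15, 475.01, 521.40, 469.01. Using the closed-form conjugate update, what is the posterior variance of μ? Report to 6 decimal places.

For Normal data with known variance σ², a Normal(μ₀, σ₀²) prior on μ is conjugate. Posterior precision = 1/σ₀² + n/σ²; posterior mean is the precision-weighted average of μ₀ and x̄.
σ₀² = 38.82² = 1506.9924, σ² = 49.24² = 2424.5776; σ² + n·σ₀² = 2424.5776 + 14·1506.9924 = 23522.4712.
Posterior precision = 1/σ₀² + n/σ² = 1/1506.9924 + 14/2424.5776 = (σ² + n·σ₀²)/(σ₀²σ²) = 23522.4712/(1506.9924·2424.5776); posterior variance σₙ² = σ₀²σ²/(σ² + n·σ₀²) = 1506.9924·2424.5776/23522.4712 = 155.333170.

155.333170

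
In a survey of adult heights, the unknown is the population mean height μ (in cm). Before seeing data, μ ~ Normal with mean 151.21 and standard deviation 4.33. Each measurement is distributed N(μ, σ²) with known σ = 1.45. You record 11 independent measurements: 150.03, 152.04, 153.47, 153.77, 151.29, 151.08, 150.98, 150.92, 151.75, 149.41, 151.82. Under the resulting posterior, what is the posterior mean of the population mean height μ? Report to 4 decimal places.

151.5025

For Normal data with known variance σ², a Normal(μ₀, σ₀²) prior on μ is conjugate. Posterior precision = 1/σ₀² + n/σ²; posterior mean is the precision-weighted average of μ₀ and x̄.
Σxᵢ = 150.03 + 152.04 + 153.47 + 153.77 + 151.29 + 151.08 + 150.98 + 150.92 + 151.75 + 149.41 + 151.82 = 1666.56, so n·x̄ = 1666.56.
σ₀² = 4.33² = 18.7489, σ² = 1.45² = 2.1025; σ² + n·σ₀² = 2.1025 + 11·18.7489 = 208.3404.
Posterior mean = (μ₀/σ₀² + n·x̄/σ²)/(1/σ₀² + n/σ²) = (σ²·μ₀ + σ₀²·n·x̄)/(σ² + n·σ₀²) = (2.1025·151.21 + 18.7489·1666.56)/208.3404 = 31564.085809/208.3404 = 151.5025.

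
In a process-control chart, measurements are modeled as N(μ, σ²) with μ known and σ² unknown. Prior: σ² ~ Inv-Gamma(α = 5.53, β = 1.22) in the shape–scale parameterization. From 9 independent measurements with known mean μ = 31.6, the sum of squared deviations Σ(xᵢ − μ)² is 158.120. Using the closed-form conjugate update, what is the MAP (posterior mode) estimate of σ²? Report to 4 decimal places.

With known mean μ and an Inverse-Gamma(α, β) prior on σ², the Normal likelihood is conjugate: posterior is Inv-Gamma(α + n/2, β + Σ(xᵢ−μ)²/2).
Posterior: Inv-Gamma(5.53 + 9/2, 1.22 + 158.120/2) = Inv-Gamma(10.03, 80.2800).
Mode = β/(α+1) = 80.2800/11.03 = 7.2783.

7.2783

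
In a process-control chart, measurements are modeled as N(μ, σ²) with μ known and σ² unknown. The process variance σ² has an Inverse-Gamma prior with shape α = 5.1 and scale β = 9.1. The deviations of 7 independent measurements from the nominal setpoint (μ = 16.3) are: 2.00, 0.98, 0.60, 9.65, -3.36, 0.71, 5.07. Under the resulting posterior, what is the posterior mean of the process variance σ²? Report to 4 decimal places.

With known mean μ and an Inverse-Gamma(α, β) prior on σ², the Normal likelihood is conjugate: posterior is Inv-Gamma(α + n/2, β + Σ(xᵢ−μ)²/2).
Σ(xᵢ−μ)² = (2.00)² + (0.98)² + (0.60)² + (9.65)² + (-3.36)² + (0.71)² + (5.07)² = 135.9415.
Posterior: Inv-Gamma(5.1 + 7/2, 9.1 + 135.9415/2) = Inv-Gamma(8.60, 77.07075).
E[σ²|data] = β/(α−1) = 77.07075/7.60 = 10.1409.

10.1409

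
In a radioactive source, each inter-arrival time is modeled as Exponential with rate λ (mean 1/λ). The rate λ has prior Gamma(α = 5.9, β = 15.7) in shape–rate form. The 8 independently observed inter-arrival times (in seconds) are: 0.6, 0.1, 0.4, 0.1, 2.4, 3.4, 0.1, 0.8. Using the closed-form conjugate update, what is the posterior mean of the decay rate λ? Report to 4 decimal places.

With a Gamma(shape α, rate β) prior on the exponential rate λ, the posterior after n observations with total T = Σxᵢ is Gamma(α+n, β+T).
Sum of observations T = 7.9 seconds; n = 8.
Posterior: Gamma(5.9+8, 15.7+7.9) = Gamma(13.9, 23.6).
Posterior mean of λ = α/β = 13.9/23.6 = 0.5890.

0.5890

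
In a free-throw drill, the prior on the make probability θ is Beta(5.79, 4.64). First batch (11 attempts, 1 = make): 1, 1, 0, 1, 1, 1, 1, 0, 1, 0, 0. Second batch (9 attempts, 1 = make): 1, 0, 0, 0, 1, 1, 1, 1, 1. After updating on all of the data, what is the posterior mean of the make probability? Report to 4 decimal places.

0.6175

The Beta prior is conjugate to a Binomial/Bernoulli likelihood; the update adds successes to α and failures to β.
After batch 1: Beta(5.79+7, 4.64+4) = Beta(12.79, 8.64).
After batch 2: Beta(12.79+6, 8.64+3) = Beta(18.79, 11.64).
Posterior mean = α/(α+β) = 18.79/30.43 = 0.6175.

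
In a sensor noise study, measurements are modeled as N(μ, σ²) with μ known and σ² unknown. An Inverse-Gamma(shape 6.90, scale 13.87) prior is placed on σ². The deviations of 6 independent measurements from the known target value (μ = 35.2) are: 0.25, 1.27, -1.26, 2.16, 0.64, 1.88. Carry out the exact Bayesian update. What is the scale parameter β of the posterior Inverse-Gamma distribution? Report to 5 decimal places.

With known mean μ and an Inverse-Gamma(α, β) prior on σ², the Normal likelihood is conjugate: posterior is Inv-Gamma(α + n/2, β + Σ(xᵢ−μ)²/2).
Σ(xᵢ−μ)² = (0.25)² + (1.27)² + (-1.26)² + (2.16)² + (0.64)² + (1.88)² = 11.8726.
Posterior: Inv-Gamma(6.90 + 6/2, 13.87 + 11.8726/2) = Inv-Gamma(9.90, 19.80630).
Posterior β = 19.80630.

19.80630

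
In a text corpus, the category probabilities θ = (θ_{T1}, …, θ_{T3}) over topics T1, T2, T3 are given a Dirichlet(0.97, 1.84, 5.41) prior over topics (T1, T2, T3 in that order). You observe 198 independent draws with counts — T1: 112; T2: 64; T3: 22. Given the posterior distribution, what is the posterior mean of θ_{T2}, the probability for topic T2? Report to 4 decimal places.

The Dirichlet prior is conjugate to the Multinomial likelihood: each posterior αⱼ = prior αⱼ + observed count nⱼ.
Posterior concentration: (112.97, 65.84, 27.41), total = 206.22.
E[θ_{T2}|data] = α_{T2}/Σα = 65.84/206.22 = 0.3193.

0.3193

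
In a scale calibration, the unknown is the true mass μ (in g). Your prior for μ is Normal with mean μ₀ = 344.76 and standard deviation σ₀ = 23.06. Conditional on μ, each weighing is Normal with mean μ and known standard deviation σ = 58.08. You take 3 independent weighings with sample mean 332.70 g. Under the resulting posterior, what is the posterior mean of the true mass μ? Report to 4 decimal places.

For Normal data with known variance σ², a Normal(μ₀, σ₀²) prior on μ is conjugate. Posterior precision = 1/σ₀² + n/σ²; posterior mean is the precision-weighted average of μ₀ and x̄.
n·x̄ = 3·332.70 = 998.1.
σ₀² = 23.06² = 531.7636, σ² = 58.08² = 3373.2864; σ² + n·σ₀² = 3373.2864 + 3·531.7636 = 4968.5772.
Posterior mean = (μ₀/σ₀² + n·x̄/σ²)/(1/σ₀² + n/σ²) = (σ²·μ₀ + σ₀²·n·x̄)/(σ² + n·σ₀²) = (3373.2864·344.76 + 531.7636·998.1)/4968.5772 = 1693727.468424/4968.5772 = 340.8878.

340.8878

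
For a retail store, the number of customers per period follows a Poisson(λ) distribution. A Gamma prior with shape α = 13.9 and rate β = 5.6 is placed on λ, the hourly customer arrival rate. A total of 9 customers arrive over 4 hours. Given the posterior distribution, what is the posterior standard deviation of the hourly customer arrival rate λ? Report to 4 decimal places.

0.4985

With a Gamma(shape α, rate β) prior, the Poisson likelihood is conjugate: the posterior is Gamma(α + ΣXᵢ, β + n).
Posterior: Gamma(α+S, β+n) = Gamma(13.9+9, 5.6+4) = Gamma(22.9, 9.6).
SD = √α/β = √22.9/9.6 = 0.4985.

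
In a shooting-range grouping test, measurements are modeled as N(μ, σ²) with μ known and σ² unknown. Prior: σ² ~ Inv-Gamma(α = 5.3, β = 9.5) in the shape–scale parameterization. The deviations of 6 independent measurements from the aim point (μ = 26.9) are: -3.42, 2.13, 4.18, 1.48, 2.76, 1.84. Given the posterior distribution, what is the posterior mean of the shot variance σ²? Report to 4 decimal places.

With known mean μ and an Inverse-Gamma(α, β) prior on σ², the Normal likelihood is conjugate: posterior is Inv-Gamma(α + n/2, β + Σ(xᵢ−μ)²/2).
Σ(xᵢ−μ)² = (-3.42)² + (2.13)² + (4.18)² + (1.48)² + (2.76)² + (1.84)² = 46.8993.
Posterior: Inv-Gamma(5.3 + 6/2, 9.5 + 46.8993/2) = Inv-Gamma(8.30, 32.94965).
E[σ²|data] = β/(α−1) = 32.94965/7.30 = 4.5137.

4.5137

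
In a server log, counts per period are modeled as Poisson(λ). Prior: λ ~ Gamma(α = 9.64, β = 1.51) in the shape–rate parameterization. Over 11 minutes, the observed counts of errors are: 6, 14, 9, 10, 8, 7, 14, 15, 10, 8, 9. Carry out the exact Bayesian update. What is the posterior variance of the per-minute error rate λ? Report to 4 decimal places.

With a Gamma(shape α, rate β) prior, the Poisson likelihood is conjugate: the posterior is Gamma(α + ΣXᵢ, β + n).
Sum of counts S = 110 over n = 11 minutes.
Posterior: Gamma(α+S, β+n) = Gamma(9.64+110, 1.51+11) = Gamma(119.64, 12.51).
Var = α/β² = 119.64/12.51² = 0.7645.

0.7645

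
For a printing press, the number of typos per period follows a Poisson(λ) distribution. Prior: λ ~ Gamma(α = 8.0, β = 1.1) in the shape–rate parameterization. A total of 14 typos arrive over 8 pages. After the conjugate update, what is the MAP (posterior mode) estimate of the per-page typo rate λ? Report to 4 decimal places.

With a Gamma(shape α, rate β) prior, the Poisson likelihood is conjugate: the posterior is Gamma(α + ΣXᵢ, β + n).
Posterior: Gamma(α+S, β+n) = Gamma(8.0+14, 1.1+8) = Gamma(22.0, 9.1).
Mode of Gamma(α,β) for α≥1 is (α−1)/β = 21.0/9.1 = 2.3077.

2.3077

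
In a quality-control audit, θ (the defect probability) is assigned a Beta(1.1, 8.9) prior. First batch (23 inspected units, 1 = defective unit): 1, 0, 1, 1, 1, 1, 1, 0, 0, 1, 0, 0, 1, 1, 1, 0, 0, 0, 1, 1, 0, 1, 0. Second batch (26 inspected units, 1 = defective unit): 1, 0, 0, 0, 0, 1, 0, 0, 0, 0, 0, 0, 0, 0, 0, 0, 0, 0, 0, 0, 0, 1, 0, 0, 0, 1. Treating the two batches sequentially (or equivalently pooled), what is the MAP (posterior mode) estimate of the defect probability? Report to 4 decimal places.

0.3000

The Beta prior is conjugate to a Binomial/Bernoulli likelihood; the update adds successes to α and failures to β.
After batch 1: Beta(1.1+13, 8.9+10) = Beta(14.1, 18.9).
After batch 2: Beta(14.1+4, 18.9+22) = Beta(18.1, 40.9).
Mode of Beta(a,b) for a,b>1 is (a−1)/(a+b−2) = 17.1/57.0 = 0.3000.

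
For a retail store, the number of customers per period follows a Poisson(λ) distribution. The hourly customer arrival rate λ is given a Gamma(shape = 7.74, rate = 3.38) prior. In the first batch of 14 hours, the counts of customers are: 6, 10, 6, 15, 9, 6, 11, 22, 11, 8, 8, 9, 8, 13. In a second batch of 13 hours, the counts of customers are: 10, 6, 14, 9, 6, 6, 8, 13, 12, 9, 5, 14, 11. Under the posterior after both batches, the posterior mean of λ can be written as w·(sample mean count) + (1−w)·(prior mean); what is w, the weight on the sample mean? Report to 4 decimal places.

0.8887

With a Gamma(shape α, rate β) prior, the Poisson likelihood is conjugate: the posterior is Gamma(α + ΣXᵢ, β + n).
Total number of hours: n = 14 + 13 = 27.
Posterior mean = (α₀+S)/(β₀+n) = [n/(β₀+n)]·(S/n) + [β₀/(β₀+n)]·(α₀/β₀), so only n and β₀ enter the weight.
Weight on data w = n/(β₀+n) = 27/(3.38+27) = 27/30.38 = 0.8887.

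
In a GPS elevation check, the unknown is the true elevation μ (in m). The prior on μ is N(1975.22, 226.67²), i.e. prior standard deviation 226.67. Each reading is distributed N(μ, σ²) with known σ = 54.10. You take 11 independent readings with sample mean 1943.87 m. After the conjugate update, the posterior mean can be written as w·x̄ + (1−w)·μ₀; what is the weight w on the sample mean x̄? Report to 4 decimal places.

0.9948

For Normal data with known variance σ², a Normal(μ₀, σ₀²) prior on μ is conjugate. Posterior precision = 1/σ₀² + n/σ²; posterior mean is the precision-weighted average of μ₀ and x̄.
σ₀² = 226.67² = 51379.2889, σ² = 54.10² = 2926.81. Prior precision 1/σ₀² = 1/51379.2889; data precision n/σ² = 11/2926.81.
w = (n/σ²)/(1/σ₀² + n/σ²) = n·σ₀²/(σ² + n·σ₀²) = 11·51379.2889/(2926.81 + 11·51379.2889) = 565172.1779/568098.9879 = 0.9948.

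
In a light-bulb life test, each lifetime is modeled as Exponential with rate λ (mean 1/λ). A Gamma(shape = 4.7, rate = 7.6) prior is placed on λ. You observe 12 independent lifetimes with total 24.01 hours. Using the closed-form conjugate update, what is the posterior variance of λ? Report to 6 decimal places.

0.016714

With a Gamma(shape α, rate β) prior on the exponential rate λ, the posterior after n observations with total T = Σxᵢ is Gamma(α+n, β+T).
Posterior: Gamma(4.7+12, 7.6+24.01) = Gamma(16.7, 31.61).
Var = α/β² = 0.016714.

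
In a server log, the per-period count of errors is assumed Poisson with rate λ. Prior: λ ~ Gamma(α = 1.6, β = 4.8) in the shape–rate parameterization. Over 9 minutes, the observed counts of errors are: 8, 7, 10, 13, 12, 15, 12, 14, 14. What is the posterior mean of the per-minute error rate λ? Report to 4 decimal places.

With a Gamma(shape α, rate β) prior, the Poisson likelihood is conjugate: the posterior is Gamma(α + ΣXᵢ, β + n).
Sum of counts S = 105 over n = 9 minutes.
Posterior: Gamma(α+S, β+n) = Gamma(1.6+105, 4.8+9) = Gamma(106.6, 13.8).
Posterior mean = α/β = 106.6/13.8 = 7.7246.

7.7246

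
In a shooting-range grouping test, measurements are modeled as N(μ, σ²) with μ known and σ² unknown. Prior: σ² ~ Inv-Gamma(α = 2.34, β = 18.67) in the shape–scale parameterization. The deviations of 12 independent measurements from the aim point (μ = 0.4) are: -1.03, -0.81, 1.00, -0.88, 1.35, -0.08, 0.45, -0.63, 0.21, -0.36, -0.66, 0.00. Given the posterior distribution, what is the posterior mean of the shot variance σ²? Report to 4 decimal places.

With known mean μ and an Inverse-Gamma(α, β) prior on σ², the Normal likelihood is conjugate: posterior is Inv-Gamma(α + n/2, β + Σ(xᵢ−μ)²/2).
Σ(xᵢ−μ)² = (-1.03)² + (-0.81)² + (1.00)² + (-0.88)² + (1.35)² + (-0.08)² + (0.45)² + (-0.63)² + (0.21)² + (-0.36)² + (-0.66)² + (0.00)² = 6.5290.
Posterior: Inv-Gamma(2.34 + 12/2, 18.67 + 6.5290/2) = Inv-Gamma(8.34, 21.93450).
E[σ²|data] = β/(α−1) = 21.93450/7.34 = 2.9884.

2.9884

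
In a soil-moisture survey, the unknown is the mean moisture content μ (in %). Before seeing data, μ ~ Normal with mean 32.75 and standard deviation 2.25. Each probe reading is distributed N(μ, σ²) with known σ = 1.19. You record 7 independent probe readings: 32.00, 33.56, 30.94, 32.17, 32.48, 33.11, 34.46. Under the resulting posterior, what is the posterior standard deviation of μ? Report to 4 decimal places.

0.4411

For Normal data with known variance σ², a Normal(μ₀, σ₀²) prior on μ is conjugate. Posterior precision = 1/σ₀² + n/σ²; posterior mean is the precision-weighted average of μ₀ and x̄.
σ₀² = 2.25² = 5.0625, σ² = 1.19² = 1.4161; σ² + n·σ₀² = 1.4161 + 7·5.0625 = 36.8536.
Posterior precision = 1/σ₀² + n/σ² = 1/5.0625 + 7/1.4161 = (σ² + n·σ₀²)/(σ₀²σ²) = 36.8536/(5.0625·1.4161); posterior variance σₙ² = σ₀²σ²/(σ² + n·σ₀²) = 5.0625·1.4161/36.8536 = 0.194527.
Posterior SD = √σₙ² = √(5.0625·1.4161/36.8536) = 0.4411.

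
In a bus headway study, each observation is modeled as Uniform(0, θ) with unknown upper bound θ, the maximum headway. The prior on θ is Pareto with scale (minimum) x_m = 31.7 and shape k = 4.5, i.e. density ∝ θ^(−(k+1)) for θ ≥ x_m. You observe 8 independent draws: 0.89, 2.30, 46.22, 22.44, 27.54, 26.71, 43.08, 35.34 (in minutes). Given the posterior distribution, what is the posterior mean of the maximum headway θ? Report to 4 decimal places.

A Pareto(scale x_m, shape k) prior on the upper bound θ of Uniform(0, θ) is conjugate: posterior is Pareto(max(x_m, max xᵢ), k + n).
Sample maximum = 46.22; prior scale x_m = 31.7 → posterior scale = max = 46.22.
Posterior shape = 4.5 + 8 = 12.5.
E[θ|data] = k·x_m/(k−1) = 12.5·46.22/11.5 = 50.2391.

50.2391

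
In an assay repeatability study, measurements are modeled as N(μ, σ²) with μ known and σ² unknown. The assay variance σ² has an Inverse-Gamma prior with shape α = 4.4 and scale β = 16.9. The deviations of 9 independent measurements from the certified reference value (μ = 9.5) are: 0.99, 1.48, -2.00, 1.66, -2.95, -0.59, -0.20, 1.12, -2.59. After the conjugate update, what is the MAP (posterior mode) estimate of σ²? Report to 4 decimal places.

3.0697

With known mean μ and an Inverse-Gamma(α, β) prior on σ², the Normal likelihood is conjugate: posterior is Inv-Gamma(α + n/2, β + Σ(xᵢ−μ)²/2).
Σ(xᵢ−μ)² = (0.99)² + (1.48)² + (-2.00)² + (1.66)² + (-2.95)² + (-0.59)² + (-0.20)² + (1.12)² + (-2.59)² = 26.9792.
Posterior: Inv-Gamma(4.4 + 9/2, 16.9 + 26.9792/2) = Inv-Gamma(8.90, 30.38960).
Mode = β/(α+1) = 30.38960/9.90 = 3.0697.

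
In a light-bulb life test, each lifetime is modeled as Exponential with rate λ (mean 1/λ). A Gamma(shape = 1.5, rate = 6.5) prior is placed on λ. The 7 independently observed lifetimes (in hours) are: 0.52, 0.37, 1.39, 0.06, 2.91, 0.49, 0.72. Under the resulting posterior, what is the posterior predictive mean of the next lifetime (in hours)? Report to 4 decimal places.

With a Gamma(shape α, rate β) prior on the exponential rate λ, the posterior after n observations with total T = Σxᵢ is Gamma(α+n, β+T).
Sum of observations T = 6.46 hours; n = 7.
Posterior: Gamma(1.5+7, 6.5+6.46) = Gamma(8.5, 12.96).
The predictive distribution for the next observation is Lomax; its mean is β/(α−1) = 12.96/7.5 = 1.7280.

1.7280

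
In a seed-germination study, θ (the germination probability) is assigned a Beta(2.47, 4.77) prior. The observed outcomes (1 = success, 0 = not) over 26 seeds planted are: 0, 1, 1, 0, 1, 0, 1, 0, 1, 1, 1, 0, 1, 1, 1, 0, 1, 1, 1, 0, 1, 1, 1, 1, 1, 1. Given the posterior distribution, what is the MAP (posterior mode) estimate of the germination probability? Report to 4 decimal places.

0.6552

The Beta prior is conjugate to a Binomial/Bernoulli likelihood; the update adds successes to α and failures to β.
Posterior: Beta(α+k, β+n−k) = Beta(2.47+19, 4.77+7) = Beta(21.47, 11.77).
Mode of Beta(a,b) for a,b>1 is (a−1)/(a+b−2) = 20.47/31.24 = 0.6552.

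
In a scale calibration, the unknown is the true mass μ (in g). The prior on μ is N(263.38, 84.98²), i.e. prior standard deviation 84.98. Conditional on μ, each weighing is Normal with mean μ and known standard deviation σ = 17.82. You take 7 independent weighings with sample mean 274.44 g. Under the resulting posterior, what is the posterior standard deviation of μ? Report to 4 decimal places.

For Normal data with known variance σ², a Normal(μ₀, σ₀²) prior on μ is conjugate. Posterior precision = 1/σ₀² + n/σ²; posterior mean is the precision-weighted average of μ₀ and x̄.
σ₀² = 84.98² = 7221.6004, σ² = 17.82² = 317.5524; σ² + n·σ₀² = 317.5524 + 7·7221.6004 = 50868.7552.
Posterior precision = 1/σ₀² + n/σ² = 1/7221.6004 + 7/317.5524 = (σ² + n·σ₀²)/(σ₀²σ²) = 50868.7552/(7221.6004·317.5524); posterior variance σₙ² = σ₀²σ²/(σ² + n·σ₀²) = 7221.6004·317.5524/50868.7552 = 45.081436.
Posterior SD = √σₙ² = √(7221.6004·317.5524/50868.7552) = 6.7143.

6.7143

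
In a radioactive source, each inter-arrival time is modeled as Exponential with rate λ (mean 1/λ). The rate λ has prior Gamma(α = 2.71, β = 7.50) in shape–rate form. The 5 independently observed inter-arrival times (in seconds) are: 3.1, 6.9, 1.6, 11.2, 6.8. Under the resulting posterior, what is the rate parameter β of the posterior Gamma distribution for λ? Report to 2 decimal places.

37.10

With a Gamma(shape α, rate β) prior on the exponential rate λ, the posterior after n observations with total T = Σxᵢ is Gamma(α+n, β+T).
Sum of observations T = 29.6 seconds; n = 5.
Posterior: Gamma(2.71+5, 7.50+29.6) = Gamma(7.71, 37.10).
Posterior β = 37.10.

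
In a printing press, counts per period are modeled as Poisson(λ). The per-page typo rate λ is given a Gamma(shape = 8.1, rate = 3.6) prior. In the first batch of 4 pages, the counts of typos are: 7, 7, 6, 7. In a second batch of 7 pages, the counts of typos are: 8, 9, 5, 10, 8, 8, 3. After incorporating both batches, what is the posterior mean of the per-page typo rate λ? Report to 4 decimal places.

5.8973

With a Gamma(shape α, rate β) prior, the Poisson likelihood is conjugate: the posterior is Gamma(α + ΣXᵢ, β + n).
Batch 1: sum of counts S = 27 over n = 4 pages.
After batch 1: Gamma(α+S, β+n) = Gamma(8.1+27, 3.6+4) = Gamma(35.1, 7.6).
Batch 2: sum of counts S = 51 over n = 7 pages.
After batch 2: Gamma(α+S, β+n) = Gamma(35.1+51, 7.6+7) = Gamma(86.1, 14.6).
Posterior mean = α/β = 86.1/14.6 = 5.8973.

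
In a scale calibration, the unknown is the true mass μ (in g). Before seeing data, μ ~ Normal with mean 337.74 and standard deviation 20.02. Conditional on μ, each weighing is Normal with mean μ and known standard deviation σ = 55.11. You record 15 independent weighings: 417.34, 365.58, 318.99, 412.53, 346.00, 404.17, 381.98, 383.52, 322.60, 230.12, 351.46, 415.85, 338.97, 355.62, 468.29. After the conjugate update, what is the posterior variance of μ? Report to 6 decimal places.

For Normal data with known variance σ², a Normal(μ₀, σ₀²) prior on μ is conjugate. Posterior precision = 1/σ₀² + n/σ²; posterior mean is the precision-weighted average of μ₀ and x̄.
σ₀² = 20.02² = 400.8004, σ² = 55.11² = 3037.1121; σ² + n·σ₀² = 3037.1121 + 15·400.8004 = 9049.1181.
Posterior precision = 1/σ₀² + n/σ² = 1/400.8004 + 15/3037.1121 = (σ² + n·σ₀²)/(σ₀²σ²) = 9049.1181/(400.8004·3037.1121); posterior variance σₙ² = σ₀²σ²/(σ² + n·σ₀²) = 400.8004·3037.1121/9049.1181 = 134.518716.

134.518716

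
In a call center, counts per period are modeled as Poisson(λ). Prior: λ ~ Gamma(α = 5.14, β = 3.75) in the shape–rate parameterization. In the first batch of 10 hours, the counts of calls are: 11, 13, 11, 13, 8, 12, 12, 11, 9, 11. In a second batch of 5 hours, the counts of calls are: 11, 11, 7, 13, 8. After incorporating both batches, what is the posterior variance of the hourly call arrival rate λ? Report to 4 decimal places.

With a Gamma(shape α, rate β) prior, the Poisson likelihood is conjugate: the posterior is Gamma(α + ΣXᵢ, β + n).
Batch 1: sum of counts S = 111 over n = 10 hours.
After batch 1: Gamma(α+S, β+n) = Gamma(5.14+111, 3.75+10) = Gamma(116.14, 13.75).
Batch 2: sum of counts S = 50 over n = 5 hours.
After batch 2: Gamma(α+S, β+n) = Gamma(116.14+50, 13.75+5) = Gamma(166.14, 18.75).
Var = α/β² = 166.14/18.75² = 0.4726.

0.4726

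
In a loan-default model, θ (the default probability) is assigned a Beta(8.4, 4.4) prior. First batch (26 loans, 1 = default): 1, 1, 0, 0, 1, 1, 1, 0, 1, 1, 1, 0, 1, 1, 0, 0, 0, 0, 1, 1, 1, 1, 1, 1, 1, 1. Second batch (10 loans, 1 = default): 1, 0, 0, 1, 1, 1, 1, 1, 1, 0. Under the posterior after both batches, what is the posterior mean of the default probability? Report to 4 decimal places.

0.6844

The Beta prior is conjugate to a Binomial/Bernoulli likelihood; the update adds successes to α and failures to β.
After batch 1: Beta(8.4+18, 4.4+8) = Beta(26.4, 12.4).
After batch 2: Beta(26.4+7, 12.4+3) = Beta(33.4, 15.4).
Posterior mean = α/(α+β) = 33.4/48.8 = 0.6844.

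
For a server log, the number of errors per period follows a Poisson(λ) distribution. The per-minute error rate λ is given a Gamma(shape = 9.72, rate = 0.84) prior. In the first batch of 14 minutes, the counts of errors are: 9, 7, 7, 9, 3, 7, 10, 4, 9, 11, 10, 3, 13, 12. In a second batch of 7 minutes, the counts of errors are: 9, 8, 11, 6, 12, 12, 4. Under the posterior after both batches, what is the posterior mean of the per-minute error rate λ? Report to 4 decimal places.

8.5037

With a Gamma(shape α, rate β) prior, the Poisson likelihood is conjugate: the posterior is Gamma(α + ΣXᵢ, β + n).
Batch 1: sum of counts S = 114 over n = 14 minutes.
After batch 1: Gamma(α+S, β+n) = Gamma(9.72+114, 0.84+14) = Gamma(123.72, 14.84).
Batch 2: sum of counts S = 62 over n = 7 minutes.
After batch 2: Gamma(α+S, β+n) = Gamma(123.72+62, 14.84+7) = Gamma(185.72, 21.84).
Posterior mean = α/β = 185.72/21.84 = 8.5037.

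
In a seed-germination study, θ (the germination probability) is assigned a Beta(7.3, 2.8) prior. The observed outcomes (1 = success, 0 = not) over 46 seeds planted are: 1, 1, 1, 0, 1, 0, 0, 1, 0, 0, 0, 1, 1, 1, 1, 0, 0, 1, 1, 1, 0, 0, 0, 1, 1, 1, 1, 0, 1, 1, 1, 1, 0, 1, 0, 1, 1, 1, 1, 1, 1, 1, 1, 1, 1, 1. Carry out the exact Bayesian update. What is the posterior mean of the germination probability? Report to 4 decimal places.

0.7005

The Beta prior is conjugate to a Binomial/Bernoulli likelihood; the update adds successes to α and failures to β.
Posterior: Beta(α+k, β+n−k) = Beta(7.3+32, 2.8+14) = Beta(39.3, 16.8).
Posterior mean = α/(α+β) = 39.3/56.1 = 0.7005.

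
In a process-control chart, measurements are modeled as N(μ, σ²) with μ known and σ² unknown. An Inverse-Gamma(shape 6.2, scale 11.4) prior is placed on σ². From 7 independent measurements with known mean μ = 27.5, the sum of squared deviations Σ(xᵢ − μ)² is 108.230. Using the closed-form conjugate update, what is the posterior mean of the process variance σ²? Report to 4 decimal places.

7.5305

With known mean μ and an Inverse-Gamma(α, β) prior on σ², the Normal likelihood is conjugate: posterior is Inv-Gamma(α + n/2, β + Σ(xᵢ−μ)²/2).
Posterior: Inv-Gamma(6.2 + 7/2, 11.4 + 108.230/2) = Inv-Gamma(9.70, 65.5150).
E[σ²|data] = β/(α−1) = 65.5150/8.70 = 7.5305.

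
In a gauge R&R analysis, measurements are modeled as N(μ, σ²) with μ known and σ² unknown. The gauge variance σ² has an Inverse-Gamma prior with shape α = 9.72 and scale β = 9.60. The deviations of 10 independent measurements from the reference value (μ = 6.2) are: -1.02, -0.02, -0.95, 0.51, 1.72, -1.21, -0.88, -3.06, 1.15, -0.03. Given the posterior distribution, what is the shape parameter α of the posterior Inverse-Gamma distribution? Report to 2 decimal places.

With known mean μ and an Inverse-Gamma(α, β) prior on σ², the Normal likelihood is conjugate: posterior is Inv-Gamma(α + n/2, β + Σ(xᵢ−μ)²/2).
Σ(xᵢ−μ)² = (-1.02)² + (-0.02)² + (-0.95)² + (0.51)² + (1.72)² + (-1.21)² + (-0.88)² + (-3.06)² + (1.15)² + (-0.03)² = 18.0873.
Posterior: Inv-Gamma(9.72 + 10/2, 9.60 + 18.0873/2) = Inv-Gamma(14.72, 18.64365).
Posterior α = 14.72.

14.72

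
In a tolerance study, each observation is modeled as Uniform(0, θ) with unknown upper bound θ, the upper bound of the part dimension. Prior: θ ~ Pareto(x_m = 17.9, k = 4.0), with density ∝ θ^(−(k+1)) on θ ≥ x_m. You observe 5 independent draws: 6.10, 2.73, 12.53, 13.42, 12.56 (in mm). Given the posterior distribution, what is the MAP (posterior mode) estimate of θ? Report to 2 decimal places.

17.90

A Pareto(scale x_m, shape k) prior on the upper bound θ of Uniform(0, θ) is conjugate: posterior is Pareto(max(x_m, max xᵢ), k + n).
Sample maximum = 13.42; prior scale x_m = 17.9 → posterior scale = max = 17.90.
Posterior shape = 4.0 + 5 = 9.0.
The Pareto density is decreasing on [x_m, ∞), so the mode is x_m = 17.90.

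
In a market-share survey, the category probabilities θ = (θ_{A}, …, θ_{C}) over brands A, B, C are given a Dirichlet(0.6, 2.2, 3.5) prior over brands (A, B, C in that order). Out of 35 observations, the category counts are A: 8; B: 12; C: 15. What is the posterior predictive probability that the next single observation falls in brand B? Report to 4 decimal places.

The Dirichlet prior is conjugate to the Multinomial likelihood: each posterior αⱼ = prior αⱼ + observed count nⱼ.
Posterior concentration: (8.6, 14.2, 18.5), total = 41.3.
P(next = B | data) = α_{B}/Σα = 0.3438.

0.3438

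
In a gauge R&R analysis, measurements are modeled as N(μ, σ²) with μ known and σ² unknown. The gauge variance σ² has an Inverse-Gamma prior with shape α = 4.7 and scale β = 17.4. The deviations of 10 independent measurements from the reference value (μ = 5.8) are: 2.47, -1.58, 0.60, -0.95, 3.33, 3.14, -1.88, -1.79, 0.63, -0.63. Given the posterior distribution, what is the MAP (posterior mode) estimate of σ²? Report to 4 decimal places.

3.4178

With known mean μ and an Inverse-Gamma(α, β) prior on σ², the Normal likelihood is conjugate: posterior is Inv-Gamma(α + n/2, β + Σ(xᵢ−μ)²/2).
Σ(xᵢ−μ)² = (2.47)² + (-1.58)² + (0.60)² + (-0.95)² + (3.33)² + (3.14)² + (-1.88)² + (-1.79)² + (0.63)² + (-0.63)² = 38.3406.
Posterior: Inv-Gamma(4.7 + 10/2, 17.4 + 38.3406/2) = Inv-Gamma(9.70, 36.57030).
Mode = β/(α+1) = 36.57030/10.70 = 3.4178.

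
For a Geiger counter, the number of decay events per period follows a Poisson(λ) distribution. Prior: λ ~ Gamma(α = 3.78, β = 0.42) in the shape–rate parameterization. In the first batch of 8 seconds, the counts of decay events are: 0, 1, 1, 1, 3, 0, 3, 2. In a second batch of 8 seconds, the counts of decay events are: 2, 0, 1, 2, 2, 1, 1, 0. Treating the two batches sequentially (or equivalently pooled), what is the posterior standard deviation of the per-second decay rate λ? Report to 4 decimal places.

With a Gamma(shape α, rate β) prior, the Poisson likelihood is conjugate: the posterior is Gamma(α + ΣXᵢ, β + n).
Batch 1: sum of counts S = 11 over n = 8 seconds.
After batch 1: Gamma(α+S, β+n) = Gamma(3.78+11, 0.42+8) = Gamma(14.78, 8.42).
Batch 2: sum of counts S = 9 over n = 8 seconds.
After batch 2: Gamma(α+S, β+n) = Gamma(14.78+9, 8.42+8) = Gamma(23.78, 16.42).
SD = √α/β = √23.78/16.42 = 0.2970.

0.2970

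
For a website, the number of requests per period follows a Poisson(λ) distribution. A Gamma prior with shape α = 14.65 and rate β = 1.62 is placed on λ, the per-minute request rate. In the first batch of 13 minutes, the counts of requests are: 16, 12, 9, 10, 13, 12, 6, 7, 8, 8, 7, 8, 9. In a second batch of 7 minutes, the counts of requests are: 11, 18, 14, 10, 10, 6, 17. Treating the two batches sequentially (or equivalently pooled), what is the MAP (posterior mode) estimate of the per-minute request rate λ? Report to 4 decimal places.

10.3908

With a Gamma(shape α, rate β) prior, the Poisson likelihood is conjugate: the posterior is Gamma(α + ΣXᵢ, β + n).
Batch 1: sum of counts S = 125 over n = 13 minutes.
After batch 1: Gamma(α+S, β+n) = Gamma(14.65+125, 1.62+13) = Gamma(139.65, 14.62).
Batch 2: sum of counts S = 86 over n = 7 minutes.
After batch 2: Gamma(α+S, β+n) = Gamma(139.65+86, 14.62+7) = Gamma(225.65, 21.62).
Mode of Gamma(α,β) for α≥1 is (α−1)/β = 224.65/21.62 = 10.3908.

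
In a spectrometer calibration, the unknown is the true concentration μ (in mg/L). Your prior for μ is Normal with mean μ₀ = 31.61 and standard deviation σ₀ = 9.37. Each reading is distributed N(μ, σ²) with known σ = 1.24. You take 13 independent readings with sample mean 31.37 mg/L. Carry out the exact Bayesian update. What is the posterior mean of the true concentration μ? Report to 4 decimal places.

For Normal data with known variance σ², a Normal(μ₀, σ₀²) prior on μ is conjugate. Posterior precision = 1/σ₀² + n/σ²; posterior mean is the precision-weighted average of μ₀ and x̄.
n·x̄ = 13·31.37 = 407.81.
σ₀² = 9.37² = 87.7969, σ² = 1.24² = 1.5376; σ² + n·σ₀² = 1.5376 + 13·87.7969 = 1142.8973.
Posterior mean = (μ₀/σ₀² + n·x̄/σ²)/(1/σ₀² + n/σ²) = (σ²·μ₀ + σ₀²·n·x̄)/(σ² + n·σ₀²) = (1.5376·31.61 + 87.7969·407.81)/1142.8973 = 35853.057325/1142.8973 = 31.3703.

31.3703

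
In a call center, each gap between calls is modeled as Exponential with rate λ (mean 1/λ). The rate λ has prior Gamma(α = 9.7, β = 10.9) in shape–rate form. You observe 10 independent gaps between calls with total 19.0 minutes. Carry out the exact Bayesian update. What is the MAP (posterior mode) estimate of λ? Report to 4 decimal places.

0.6254

With a Gamma(shape α, rate β) prior on the exponential rate λ, the posterior after n observations with total T = Σxᵢ is Gamma(α+n, β+T).
Posterior: Gamma(9.7+10, 10.9+19.0) = Gamma(19.7, 29.9).
Mode = (α−1)/β = 0.6254.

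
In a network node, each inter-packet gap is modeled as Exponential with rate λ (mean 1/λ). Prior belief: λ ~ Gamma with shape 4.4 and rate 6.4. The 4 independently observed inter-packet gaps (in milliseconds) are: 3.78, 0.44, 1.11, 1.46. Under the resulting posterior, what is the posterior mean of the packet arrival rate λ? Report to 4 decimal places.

With a Gamma(shape α, rate β) prior on the exponential rate λ, the posterior after n observations with total T = Σxᵢ is Gamma(α+n, β+T).
Sum of observations T = 6.79 milliseconds; n = 4.
Posterior: Gamma(4.4+4, 6.4+6.79) = Gamma(8.4, 13.19).
Posterior mean of λ = α/β = 8.4/13.19 = 0.6368.

0.6368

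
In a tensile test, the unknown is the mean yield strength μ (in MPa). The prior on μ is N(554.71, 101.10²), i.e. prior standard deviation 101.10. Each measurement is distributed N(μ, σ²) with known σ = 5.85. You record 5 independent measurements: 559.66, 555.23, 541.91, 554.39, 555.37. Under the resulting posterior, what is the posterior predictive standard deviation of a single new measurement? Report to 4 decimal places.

6.4080

For Normal data with known variance σ², a Normal(μ₀, σ₀²) prior on μ is conjugate. Posterior precision = 1/σ₀² + n/σ²; posterior mean is the precision-weighted average of μ₀ and x̄.
σ₀² = 101.10² = 10221.21, σ² = 5.85² = 34.2225; σ² + n·σ₀² = 34.2225 + 5·10221.21 = 51140.2725.
Posterior precision = 1/σ₀² + n/σ² = 1/10221.21 + 5/34.2225 = (σ² + n·σ₀²)/(σ₀²σ²) = 51140.2725/(10221.21·34.2225); posterior variance σₙ² = σ₀²σ²/(σ² + n·σ₀²) = 10221.21·34.2225/51140.2725 = 6.839920.
Predictive variance for one new observation = σₙ² + σ² = 10221.21·34.2225/51140.2725 + 34.2225 = σ²·(σ₀² + 51140.2725)/51140.2725 = 34.2225·61361.4825/51140.2725 = 41.062420; SD = √(34.2225·61361.4825/51140.2725) = 6.4080.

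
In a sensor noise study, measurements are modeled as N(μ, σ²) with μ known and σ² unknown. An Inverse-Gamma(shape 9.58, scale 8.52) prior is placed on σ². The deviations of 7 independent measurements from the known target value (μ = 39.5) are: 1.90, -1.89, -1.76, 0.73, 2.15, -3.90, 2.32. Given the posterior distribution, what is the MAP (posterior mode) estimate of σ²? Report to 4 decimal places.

1.8845

With known mean μ and an Inverse-Gamma(α, β) prior on σ², the Normal likelihood is conjugate: posterior is Inv-Gamma(α + n/2, β + Σ(xᵢ−μ)²/2).
Σ(xᵢ−μ)² = (1.90)² + (-1.89)² + (-1.76)² + (0.73)² + (2.15)² + (-3.90)² + (2.32)² = 36.0275.
Posterior: Inv-Gamma(9.58 + 7/2, 8.52 + 36.0275/2) = Inv-Gamma(13.08, 26.53375).
Mode = β/(α+1) = 26.53375/14.08 = 1.8845.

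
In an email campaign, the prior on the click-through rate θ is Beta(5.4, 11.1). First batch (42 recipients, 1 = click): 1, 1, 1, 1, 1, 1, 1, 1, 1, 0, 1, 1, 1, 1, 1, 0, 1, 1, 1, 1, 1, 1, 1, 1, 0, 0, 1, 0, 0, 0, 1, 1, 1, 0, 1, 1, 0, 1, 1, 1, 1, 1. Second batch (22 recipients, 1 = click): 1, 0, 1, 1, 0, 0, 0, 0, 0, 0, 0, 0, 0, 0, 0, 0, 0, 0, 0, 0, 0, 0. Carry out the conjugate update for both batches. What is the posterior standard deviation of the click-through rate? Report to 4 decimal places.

The Beta prior is conjugate to a Binomial/Bernoulli likelihood; the update adds successes to α and failures to β.
After batch 1: Beta(5.4+33, 11.1+9) = Beta(38.4, 20.1).
After batch 2: Beta(38.4+3, 20.1+19) = Beta(41.4, 39.1).
Var = αβ/((α+β)²(α+β+1)) = 41.4·39.1/(80.5²·81.5) = 0.00306498; SD = √0.00306498 = 0.0554.

0.0554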